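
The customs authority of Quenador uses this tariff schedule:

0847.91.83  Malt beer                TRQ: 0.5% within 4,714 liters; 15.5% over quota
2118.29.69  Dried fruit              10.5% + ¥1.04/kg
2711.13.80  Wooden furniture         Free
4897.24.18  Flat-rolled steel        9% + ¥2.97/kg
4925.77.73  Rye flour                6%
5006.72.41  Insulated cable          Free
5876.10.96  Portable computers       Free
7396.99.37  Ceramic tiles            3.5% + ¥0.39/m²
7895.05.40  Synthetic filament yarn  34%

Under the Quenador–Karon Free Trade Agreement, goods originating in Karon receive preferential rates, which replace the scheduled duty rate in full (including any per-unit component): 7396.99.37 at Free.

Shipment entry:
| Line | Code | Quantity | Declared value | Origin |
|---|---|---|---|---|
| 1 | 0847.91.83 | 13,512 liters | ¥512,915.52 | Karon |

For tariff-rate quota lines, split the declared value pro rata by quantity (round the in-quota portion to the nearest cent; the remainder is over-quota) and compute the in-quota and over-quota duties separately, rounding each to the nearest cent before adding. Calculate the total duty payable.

Line 1 (0847.91.83, Karon, 13,512 liters, ¥512,915.52):
Code 0847.91.83 is under a tariff-rate quota (threshold 4,714 liters). In-quota: 4,714 liters at 0.5%; over-quota: 8,798 liters at 15.5%.
Pro-rata value split: in-quota = ¥512,915.52 × 4,714/13,512 = ¥178,943.44; over-quota = ¥512,915.52 − ¥178,943.44 = ¥333,972.08.
In-quota duty = ¥178,943.44 × 0.5% = ¥894.72. Over-quota duty = ¥333,972.08 × 15.5% = ¥51,765.67.
Line duty = ¥894.72 + ¥51,765.67 = ¥52,660.39.

¥52,660.39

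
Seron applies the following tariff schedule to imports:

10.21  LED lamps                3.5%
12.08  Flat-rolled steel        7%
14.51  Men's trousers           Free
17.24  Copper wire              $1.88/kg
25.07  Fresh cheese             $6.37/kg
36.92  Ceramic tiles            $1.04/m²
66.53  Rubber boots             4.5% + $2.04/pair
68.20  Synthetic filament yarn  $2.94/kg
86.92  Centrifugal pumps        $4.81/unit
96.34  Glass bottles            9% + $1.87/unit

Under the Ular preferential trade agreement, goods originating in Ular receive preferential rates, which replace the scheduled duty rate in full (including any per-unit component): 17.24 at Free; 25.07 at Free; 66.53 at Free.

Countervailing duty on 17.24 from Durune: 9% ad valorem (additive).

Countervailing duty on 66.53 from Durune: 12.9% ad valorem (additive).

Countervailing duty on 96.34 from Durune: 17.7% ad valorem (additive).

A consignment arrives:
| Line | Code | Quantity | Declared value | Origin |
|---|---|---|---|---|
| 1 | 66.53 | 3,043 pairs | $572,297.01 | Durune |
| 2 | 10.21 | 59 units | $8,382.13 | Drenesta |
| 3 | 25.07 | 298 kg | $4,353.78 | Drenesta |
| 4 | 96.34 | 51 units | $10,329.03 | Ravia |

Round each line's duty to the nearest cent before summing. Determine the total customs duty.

Line 1 (66.53, Durune, 3,043 pairs, $572,297.01):
Base rate for 66.53 is 4.5% + $2.04/pair.
66.53 has an FTA preferential rate, but origin Durune is not Ular; base rate stands.
Additional duty on 66.53 from Durune: +12.9%. Applied ad valorem rate: 4.5% + 12.9% = 17.4%.
Duty = $572,297.01 × 17.4% + 3,043 × $2.04 = $105,787.40.
Line 2 (10.21, Drenesta, 59 units, $8,382.13):
Base rate for 10.21 is 3.5%.
Duty = $8,382.13 × 3.5% = $293.37.
Line 3 (25.07, Drenesta, 298 kg, $4,353.78):
Base rate for 25.07 is $6.37/kg.
25.07 has an FTA preferential rate, but origin Drenesta is not Ular; base rate stands.
Duty = 298 × $6.37 = $1,898.26.
Line 4 (96.34, Ravia, 51 units, $10,329.03):
Base rate for 96.34 is 9% + $1.87/unit.
The additional-duty order on 96.34 targets Durune, not Ravia; it does not apply.
Duty = $10,329.03 × 9% + 51 × $1.87 = $1,024.98.
Total = $105,787.40 + $293.37 + $1,898.26 + $1,024.98 = $109,004.01.

$109,004.01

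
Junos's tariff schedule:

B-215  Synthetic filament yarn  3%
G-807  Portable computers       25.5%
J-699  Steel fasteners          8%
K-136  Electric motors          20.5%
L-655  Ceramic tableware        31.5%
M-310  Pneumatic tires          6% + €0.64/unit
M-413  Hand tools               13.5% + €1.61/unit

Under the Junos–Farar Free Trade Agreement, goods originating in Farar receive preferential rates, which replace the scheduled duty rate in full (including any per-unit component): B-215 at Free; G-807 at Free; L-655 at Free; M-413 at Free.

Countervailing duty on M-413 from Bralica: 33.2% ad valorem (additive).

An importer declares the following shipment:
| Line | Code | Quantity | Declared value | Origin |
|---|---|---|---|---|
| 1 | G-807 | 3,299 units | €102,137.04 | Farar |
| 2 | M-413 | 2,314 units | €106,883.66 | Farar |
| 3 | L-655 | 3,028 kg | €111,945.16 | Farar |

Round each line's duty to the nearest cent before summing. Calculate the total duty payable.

Line 1 (G-807, Farar, 3,299 units, €102,137.04):
Base rate for G-807 is 25.5%.
Origin Farar qualifies under the Junos–Farar agreement and G-807 is covered: preferential rate Free applies instead.
Duty = €102,137.04 × 0% = €0.00.
Line 2 (M-413, Farar, 2,314 units, €106,883.66):
Base rate for M-413 is 13.5% + €1.61/unit.
Origin Farar qualifies under the Junos–Farar agreement and M-413 is covered: preferential rate Free applies instead.
The additional-duty order on M-413 targets Bralica, not Farar; it does not apply.
Duty = €106,883.66 × 0% = €0.00.
Line 3 (L-655, Farar, 3,028 kg, €111,945.16):
Base rate for L-655 is 31.5%.
Origin Farar qualifies under the Junos–Farar agreement and L-655 is covered: preferential rate Free applies instead.
Duty = €111,945.16 × 0% = €0.00.
Total = €0.00 + €0.00 + €0.00 = €0.00.

€0.00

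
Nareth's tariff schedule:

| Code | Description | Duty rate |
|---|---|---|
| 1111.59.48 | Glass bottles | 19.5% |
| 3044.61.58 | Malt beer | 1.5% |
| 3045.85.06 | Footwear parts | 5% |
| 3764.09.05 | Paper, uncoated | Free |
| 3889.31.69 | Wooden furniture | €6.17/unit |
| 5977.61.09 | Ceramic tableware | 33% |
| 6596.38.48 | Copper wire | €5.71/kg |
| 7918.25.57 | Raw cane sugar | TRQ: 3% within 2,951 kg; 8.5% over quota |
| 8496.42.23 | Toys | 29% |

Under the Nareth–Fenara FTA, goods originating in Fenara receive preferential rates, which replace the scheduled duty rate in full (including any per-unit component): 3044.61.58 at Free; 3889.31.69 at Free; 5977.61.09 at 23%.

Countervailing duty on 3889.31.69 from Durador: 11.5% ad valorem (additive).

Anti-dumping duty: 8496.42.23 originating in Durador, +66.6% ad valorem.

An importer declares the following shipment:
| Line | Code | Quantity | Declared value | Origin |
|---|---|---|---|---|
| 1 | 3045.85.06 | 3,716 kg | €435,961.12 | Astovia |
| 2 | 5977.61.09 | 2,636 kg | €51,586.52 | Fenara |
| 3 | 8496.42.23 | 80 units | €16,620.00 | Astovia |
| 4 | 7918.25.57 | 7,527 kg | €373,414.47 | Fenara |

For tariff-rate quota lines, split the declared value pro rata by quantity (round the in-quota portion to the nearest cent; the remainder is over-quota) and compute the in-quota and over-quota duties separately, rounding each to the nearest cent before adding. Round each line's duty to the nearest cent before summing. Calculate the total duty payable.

€62,171.04

Line 1 (3045.85.06, Astovia, 3,716 kg, €435,961.12):
Base rate for 3045.85.06 is 5%.
Duty = €435,961.12 × 5% = €21,798.06.
Line 2 (5977.61.09, Fenara, 2,636 kg, €51,586.52):
Base rate for 5977.61.09 is 33%.
Origin Fenara qualifies under the Nareth–Fenara agreement and 5977.61.09 is covered: preferential rate 23% applies instead.
Duty = €51,586.52 × 23% = €11,864.90.
Line 3 (8496.42.23, Astovia, 80 units, €16,620.00):
Base rate for 8496.42.23 is 29%.
The additional-duty order on 8496.42.23 targets Durador, not Astovia; it does not apply.
Duty = €16,620.00 × 29% = €4,819.80.
Line 4 (7918.25.57, Fenara, 7,527 kg, €373,414.47):
Code 7918.25.57 is under a tariff-rate quota (threshold 2,951 kg). In-quota: 2,951 kg at 3%; over-quota: 4,576 kg at 8.5%.
Pro-rata value split: in-quota = €373,414.47 × 2,951/7,527 = €146,399.11; over-quota = €373,414.47 − €146,399.11 = €227,015.36.
In-quota duty = €146,399.11 × 3% = €4,391.97. Over-quota duty = €227,015.36 × 8.5% = €19,296.31.
Line duty = €4,391.97 + €19,296.31 = €23,688.28.
Total = €21,798.06 + €11,864.90 + €4,819.80 + €23,688.28 = €62,171.04.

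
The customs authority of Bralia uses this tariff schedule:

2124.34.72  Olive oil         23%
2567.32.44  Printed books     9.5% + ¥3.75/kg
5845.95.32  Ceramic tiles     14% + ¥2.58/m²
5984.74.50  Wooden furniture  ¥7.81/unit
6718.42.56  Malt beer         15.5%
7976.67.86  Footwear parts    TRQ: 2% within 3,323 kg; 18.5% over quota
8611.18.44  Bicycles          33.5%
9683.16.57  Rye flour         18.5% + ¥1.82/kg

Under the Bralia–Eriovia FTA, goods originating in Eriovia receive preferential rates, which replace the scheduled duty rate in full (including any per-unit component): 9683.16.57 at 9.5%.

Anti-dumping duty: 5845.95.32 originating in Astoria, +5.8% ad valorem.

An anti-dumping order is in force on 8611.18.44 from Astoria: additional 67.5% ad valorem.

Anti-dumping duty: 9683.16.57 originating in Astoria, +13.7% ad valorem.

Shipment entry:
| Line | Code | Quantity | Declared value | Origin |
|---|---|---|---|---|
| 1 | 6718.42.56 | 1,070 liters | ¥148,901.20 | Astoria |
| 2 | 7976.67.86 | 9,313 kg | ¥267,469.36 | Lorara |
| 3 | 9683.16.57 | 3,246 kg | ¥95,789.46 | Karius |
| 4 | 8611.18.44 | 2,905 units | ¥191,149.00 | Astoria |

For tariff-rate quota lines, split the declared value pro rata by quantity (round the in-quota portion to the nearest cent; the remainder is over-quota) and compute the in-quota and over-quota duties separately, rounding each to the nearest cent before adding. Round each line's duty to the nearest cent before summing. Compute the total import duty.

Line 1 (6718.42.56, Astoria, 1,070 liters, ¥148,901.20):
Base rate for 6718.42.56 is 15.5%.
Duty = ¥148,901.20 × 15.5% = ¥23,079.69.
Line 2 (7976.67.86, Lorara, 9,313 kg, ¥267,469.36):
Code 7976.67.86 is under a tariff-rate quota (threshold 3,323 kg). In-quota: 3,323 kg at 2%; over-quota: 5,990 kg at 18.5%.
Pro-rata value split: in-quota = ¥267,469.36 × 3,323/9,313 = ¥95,436.56; over-quota = ¥267,469.36 − ¥95,436.56 = ¥172,032.80.
In-quota duty = ¥95,436.56 × 2% = ¥1,908.73. Over-quota duty = ¥172,032.80 × 18.5% = ¥31,826.07.
Line duty = ¥1,908.73 + ¥31,826.07 = ¥33,734.80.
Line 3 (9683.16.57, Karius, 3,246 kg, ¥95,789.46):
Base rate for 9683.16.57 is 18.5% + ¥1.82/kg.
9683.16.57 has an FTA preferential rate, but origin Karius is not Eriovia; base rate stands.
The additional-duty order on 9683.16.57 targets Astoria, not Karius; it does not apply.
Duty = ¥95,789.46 × 18.5% + 3,246 × ¥1.82 = ¥23,628.77.
Line 4 (8611.18.44, Astoria, 2,905 units, ¥191,149.00):
Base rate for 8611.18.44 is 33.5%.
Additional duty on 8611.18.44 from Astoria: +67.5%. Applied ad valorem rate: 33.5% + 67.5% = 101%.
Duty = ¥191,149.00 × 101% = ¥193,060.49.
Total = ¥23,079.69 + ¥33,734.80 + ¥23,628.77 + ¥193,060.49 = ¥273,503.75.

¥273,503.75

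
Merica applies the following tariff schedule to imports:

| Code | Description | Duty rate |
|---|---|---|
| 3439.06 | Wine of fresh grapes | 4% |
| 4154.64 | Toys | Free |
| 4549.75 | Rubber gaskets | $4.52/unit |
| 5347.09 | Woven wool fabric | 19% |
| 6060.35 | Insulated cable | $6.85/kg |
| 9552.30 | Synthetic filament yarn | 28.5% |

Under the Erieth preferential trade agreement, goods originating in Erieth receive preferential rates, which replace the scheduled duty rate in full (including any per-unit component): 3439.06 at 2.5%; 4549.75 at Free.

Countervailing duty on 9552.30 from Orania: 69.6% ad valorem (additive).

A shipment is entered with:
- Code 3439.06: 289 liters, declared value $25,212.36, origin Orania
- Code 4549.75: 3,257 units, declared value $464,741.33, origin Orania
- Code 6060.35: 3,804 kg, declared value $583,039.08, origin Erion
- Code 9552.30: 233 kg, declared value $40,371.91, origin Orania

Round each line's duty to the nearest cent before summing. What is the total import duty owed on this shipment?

Line 1 (3439.06, Orania, 289 liters, $25,212.36):
Base rate for 3439.06 is 4%.
3439.06 has an FTA preferential rate, but origin Orania is not Erieth; base rate stands.
Duty = $25,212.36 × 4% = $1,008.49.
Line 2 (4549.75, Orania, 3,257 units, $464,741.33):
Base rate for 4549.75 is $4.52/unit.
4549.75 has an FTA preferential rate, but origin Orania is not Erieth; base rate stands.
Duty = 3,257 × $4.52 = $14,721.64.
Line 3 (6060.35, Erion, 3,804 kg, $583,039.08):
Base rate for 6060.35 is $6.85/kg.
Duty = 3,804 × $6.85 = $26,057.40.
Line 4 (9552.30, Orania, 233 kg, $40,371.91):
Base rate for 9552.30 is 28.5%.
Additional duty on 9552.30 from Orania: +69.6%. Applied ad valorem rate: 28.5% + 69.6% = 98.1%.
Duty = $40,371.91 × 98.1% = $39,604.84.
Total = $1,008.49 + $14,721.64 + $26,057.40 + $39,604.84 = $81,392.37.

$81,392.37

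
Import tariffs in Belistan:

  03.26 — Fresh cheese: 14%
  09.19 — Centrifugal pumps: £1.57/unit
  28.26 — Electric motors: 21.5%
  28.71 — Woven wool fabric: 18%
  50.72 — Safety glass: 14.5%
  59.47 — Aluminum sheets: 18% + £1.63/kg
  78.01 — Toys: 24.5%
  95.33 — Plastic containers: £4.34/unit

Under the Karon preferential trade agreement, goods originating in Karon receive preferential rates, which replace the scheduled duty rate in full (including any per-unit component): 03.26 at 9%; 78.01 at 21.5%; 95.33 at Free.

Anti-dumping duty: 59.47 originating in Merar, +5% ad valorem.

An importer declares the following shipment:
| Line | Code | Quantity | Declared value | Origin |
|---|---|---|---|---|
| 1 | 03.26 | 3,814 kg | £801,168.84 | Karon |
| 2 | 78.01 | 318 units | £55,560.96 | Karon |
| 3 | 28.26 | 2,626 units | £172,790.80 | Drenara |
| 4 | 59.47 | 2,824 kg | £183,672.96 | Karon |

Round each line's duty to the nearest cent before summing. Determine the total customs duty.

Line 1 (03.26, Karon, 3,814 kg, £801,168.84):
Base rate for 03.26 is 14%.
Origin Karon qualifies under the Belistan–Karon agreement and 03.26 is covered: preferential rate 9% applies instead.
Duty = £801,168.84 × 9% = £72,105.20.
Line 2 (78.01, Karon, 318 units, £55,560.96):
Base rate for 78.01 is 24.5%.
Origin Karon qualifies under the Belistan–Karon agreement and 78.01 is covered: preferential rate 21.5% applies instead.
Duty = £55,560.96 × 21.5% = £11,945.61.
Line 3 (28.26, Drenara, 2,626 units, £172,790.80):
Base rate for 28.26 is 21.5%.
Duty = £172,790.80 × 21.5% = £37,150.02.
Line 4 (59.47, Karon, 2,824 kg, £183,672.96):
Base rate for 59.47 is 18% + £1.63/kg.
Origin Karon is the FTA partner but 59.47 is not on the preference list; base rate stands.
The additional-duty order on 59.47 targets Merar, not Karon; it does not apply.
Duty = £183,672.96 × 18% + 2,824 × £1.63 = £37,664.25.
Total = £72,105.20 + £11,945.61 + £37,150.02 + £37,664.25 = £158,865.08.

£158,865.08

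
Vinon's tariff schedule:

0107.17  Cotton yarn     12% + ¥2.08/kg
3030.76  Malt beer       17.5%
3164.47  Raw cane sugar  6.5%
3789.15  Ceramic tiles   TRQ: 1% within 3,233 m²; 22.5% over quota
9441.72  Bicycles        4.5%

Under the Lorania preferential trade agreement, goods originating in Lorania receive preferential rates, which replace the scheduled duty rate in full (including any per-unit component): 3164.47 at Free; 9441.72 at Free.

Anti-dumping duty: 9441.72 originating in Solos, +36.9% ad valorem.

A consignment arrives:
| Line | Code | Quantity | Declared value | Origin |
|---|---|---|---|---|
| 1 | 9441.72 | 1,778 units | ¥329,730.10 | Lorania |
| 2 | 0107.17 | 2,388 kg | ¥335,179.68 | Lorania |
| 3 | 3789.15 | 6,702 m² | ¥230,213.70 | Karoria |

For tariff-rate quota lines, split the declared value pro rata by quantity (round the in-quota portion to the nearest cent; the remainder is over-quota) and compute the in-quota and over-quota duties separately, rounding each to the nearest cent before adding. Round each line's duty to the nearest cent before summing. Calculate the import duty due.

¥73,110.17

Line 1 (9441.72, Lorania, 1,778 units, ¥329,730.10):
Base rate for 9441.72 is 4.5%.
Origin Lorania qualifies under the Vinon–Lorania agreement and 9441.72 is covered: preferential rate Free applies instead.
The additional-duty order on 9441.72 targets Solos, not Lorania; it does not apply.
Duty = ¥329,730.10 × 0% = ¥0.00.
Line 2 (0107.17, Lorania, 2,388 kg, ¥335,179.68):
Base rate for 0107.17 is 12% + ¥2.08/kg.
Origin Lorania is the FTA partner but 0107.17 is not on the preference list; base rate stands.
Duty = ¥335,179.68 × 12% + 2,388 × ¥2.08 = ¥45,188.60.
Line 3 (3789.15, Karoria, 6,702 m², ¥230,213.70):
Code 3789.15 is under a tariff-rate quota (threshold 3,233 m²). In-quota: 3,233 m² at 1%; over-quota: 3,469 m² at 22.5%.
Pro-rata value split: in-quota = ¥230,213.70 × 3,233/6,702 = ¥111,053.55; over-quota = ¥230,213.70 − ¥111,053.55 = ¥119,160.15.
In-quota duty = ¥111,053.55 × 1% = ¥1,110.54. Over-quota duty = ¥119,160.15 × 22.5% = ¥26,811.03.
Line duty = ¥1,110.54 + ¥26,811.03 = ¥27,921.57.
Total = ¥0.00 + ¥45,188.60 + ¥27,921.57 = ¥73,110.17.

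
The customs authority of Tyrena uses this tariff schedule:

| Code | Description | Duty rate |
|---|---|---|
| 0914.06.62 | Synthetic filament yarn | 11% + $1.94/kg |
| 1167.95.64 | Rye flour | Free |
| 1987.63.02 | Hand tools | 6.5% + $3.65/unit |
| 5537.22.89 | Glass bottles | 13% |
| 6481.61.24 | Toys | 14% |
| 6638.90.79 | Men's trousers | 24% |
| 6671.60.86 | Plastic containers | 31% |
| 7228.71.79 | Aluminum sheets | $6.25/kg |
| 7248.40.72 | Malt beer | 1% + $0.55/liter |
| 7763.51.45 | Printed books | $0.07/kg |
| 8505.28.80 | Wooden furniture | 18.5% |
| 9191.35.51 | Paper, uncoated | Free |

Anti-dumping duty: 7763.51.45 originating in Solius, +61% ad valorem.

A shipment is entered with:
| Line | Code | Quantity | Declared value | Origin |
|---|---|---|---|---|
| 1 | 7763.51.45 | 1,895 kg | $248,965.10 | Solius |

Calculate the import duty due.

$152,001.36

Line 1 (7763.51.45, Solius, 1,895 kg, $248,965.10):
Base rate for 7763.51.45 is $0.07/kg.
Additional duty on 7763.51.45 from Solius: +61% ad valorem. Applied ad valorem rate = 61%.
Duty = $248,965.10 × 61% + 1,895 × $0.07 = $152,001.36.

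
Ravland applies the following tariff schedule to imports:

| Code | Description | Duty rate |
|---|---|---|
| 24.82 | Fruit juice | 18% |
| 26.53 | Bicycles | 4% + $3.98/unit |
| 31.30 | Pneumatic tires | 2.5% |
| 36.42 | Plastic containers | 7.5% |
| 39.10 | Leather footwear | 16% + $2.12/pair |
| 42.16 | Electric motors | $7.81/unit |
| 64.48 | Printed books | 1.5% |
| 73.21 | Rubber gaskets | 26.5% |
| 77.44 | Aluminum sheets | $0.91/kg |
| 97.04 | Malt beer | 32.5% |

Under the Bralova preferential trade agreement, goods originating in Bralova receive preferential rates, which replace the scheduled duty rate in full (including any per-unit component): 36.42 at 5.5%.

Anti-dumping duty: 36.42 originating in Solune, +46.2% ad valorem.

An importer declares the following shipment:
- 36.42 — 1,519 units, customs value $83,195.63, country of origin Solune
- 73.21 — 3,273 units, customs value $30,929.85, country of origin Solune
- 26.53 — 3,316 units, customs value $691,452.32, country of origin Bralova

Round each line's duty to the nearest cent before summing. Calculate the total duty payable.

$93,728.23

Line 1 (36.42, Solune, 1,519 units, $83,195.63):
Base rate for 36.42 is 7.5%.
36.42 has an FTA preferential rate, but origin Solune is not Bralova; base rate stands.
Additional duty on 36.42 from Solune: +46.2%. Applied ad valorem rate: 7.5% + 46.2% = 53.7%.
Duty = $83,195.63 × 53.7% = $44,676.05.
Line 2 (73.21, Solune, 3,273 units, $30,929.85):
Base rate for 73.21 is 26.5%.
Duty = $30,929.85 × 26.5% = $8,196.41.
Line 3 (26.53, Bralova, 3,316 units, $691,452.32):
Base rate for 26.53 is 4% + $3.98/unit.
Origin Bralova is the FTA partner but 26.53 is not on the preference list; base rate stands.
Duty = $691,452.32 × 4% + 3,316 × $3.98 = $40,855.77.
Total = $44,676.05 + $8,196.41 + $40,855.77 = $93,728.23.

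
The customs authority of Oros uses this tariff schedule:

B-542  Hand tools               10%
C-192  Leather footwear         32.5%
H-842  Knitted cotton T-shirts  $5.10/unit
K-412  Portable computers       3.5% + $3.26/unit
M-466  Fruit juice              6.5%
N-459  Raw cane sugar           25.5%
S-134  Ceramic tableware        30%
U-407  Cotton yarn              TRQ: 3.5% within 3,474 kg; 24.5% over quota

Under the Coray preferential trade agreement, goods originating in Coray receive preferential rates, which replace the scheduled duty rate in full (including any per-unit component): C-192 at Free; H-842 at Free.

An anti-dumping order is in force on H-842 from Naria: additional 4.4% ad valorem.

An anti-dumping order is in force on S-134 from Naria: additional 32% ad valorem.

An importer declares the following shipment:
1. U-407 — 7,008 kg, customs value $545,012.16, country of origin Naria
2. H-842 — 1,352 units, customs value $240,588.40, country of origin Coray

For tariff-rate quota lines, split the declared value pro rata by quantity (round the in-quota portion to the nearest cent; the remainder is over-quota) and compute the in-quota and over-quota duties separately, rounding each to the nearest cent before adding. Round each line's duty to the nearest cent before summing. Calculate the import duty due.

Line 1 (U-407, Naria, 7,008 kg, $545,012.16):
Code U-407 is under a tariff-rate quota (threshold 3,474 kg). In-quota: 3,474 kg at 3.5%; over-quota: 3,534 kg at 24.5%.
Pro-rata value split: in-quota = $545,012.16 × 3,474/7,008 = $270,172.98; over-quota = $545,012.16 − $270,172.98 = $274,839.18.
In-quota duty = $270,172.98 × 3.5% = $9,456.05. Over-quota duty = $274,839.18 × 24.5% = $67,335.60.
Line duty = $9,456.05 + $67,335.60 = $76,791.65.
Line 2 (H-842, Coray, 1,352 units, $240,588.40):
Base rate for H-842 is $5.10/unit.
Origin Coray qualifies under the Oros–Coray agreement and H-842 is covered: preferential rate Free applies instead.
The additional-duty order on H-842 targets Naria, not Coray; it does not apply.
Duty = $240,588.40 × 0% = $0.00.
Total = $76,791.65 + $0.00 = $76,791.65.

$76,791.65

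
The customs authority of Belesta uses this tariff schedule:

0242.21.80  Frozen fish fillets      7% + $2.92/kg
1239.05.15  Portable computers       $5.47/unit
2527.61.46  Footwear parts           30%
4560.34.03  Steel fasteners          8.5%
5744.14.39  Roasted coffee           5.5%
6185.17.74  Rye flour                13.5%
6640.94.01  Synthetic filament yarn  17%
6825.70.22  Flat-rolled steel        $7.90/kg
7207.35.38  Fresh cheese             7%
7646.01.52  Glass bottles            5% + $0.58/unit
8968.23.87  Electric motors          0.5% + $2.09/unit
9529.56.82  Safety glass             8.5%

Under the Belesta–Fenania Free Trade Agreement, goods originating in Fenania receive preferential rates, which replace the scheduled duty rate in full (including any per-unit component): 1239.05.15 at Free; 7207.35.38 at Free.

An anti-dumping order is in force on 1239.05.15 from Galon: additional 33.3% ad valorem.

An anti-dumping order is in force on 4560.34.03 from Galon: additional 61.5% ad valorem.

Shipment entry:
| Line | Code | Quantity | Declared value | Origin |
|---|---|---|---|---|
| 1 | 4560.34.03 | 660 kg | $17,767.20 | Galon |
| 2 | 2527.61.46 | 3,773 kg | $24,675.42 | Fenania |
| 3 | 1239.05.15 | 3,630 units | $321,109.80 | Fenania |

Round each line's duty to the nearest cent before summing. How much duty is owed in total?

$19,839.67

Line 1 (4560.34.03, Galon, 660 kg, $17,767.20):
Base rate for 4560.34.03 is 8.5%.
Additional duty on 4560.34.03 from Galon: +61.5%. Applied ad valorem rate: 8.5% + 61.5% = 70%.
Duty = $17,767.20 × 70% = $12,437.04.
Line 2 (2527.61.46, Fenania, 3,773 kg, $24,675.42):
Base rate for 2527.61.46 is 30%.
Origin Fenania is the FTA partner but 2527.61.46 is not on the preference list; base rate stands.
Duty = $24,675.42 × 30% = $7,402.63.
Line 3 (1239.05.15, Fenania, 3,630 units, $321,109.80):
Base rate for 1239.05.15 is $5.47/unit.
Origin Fenania qualifies under the Belesta–Fenania agreement and 1239.05.15 is covered: preferential rate Free applies instead.
The additional-duty order on 1239.05.15 targets Galon, not Fenania; it does not apply.
Duty = $321,109.80 × 0% = $0.00.
Total = $12,437.04 + $7,402.63 + $0.00 = $19,839.67.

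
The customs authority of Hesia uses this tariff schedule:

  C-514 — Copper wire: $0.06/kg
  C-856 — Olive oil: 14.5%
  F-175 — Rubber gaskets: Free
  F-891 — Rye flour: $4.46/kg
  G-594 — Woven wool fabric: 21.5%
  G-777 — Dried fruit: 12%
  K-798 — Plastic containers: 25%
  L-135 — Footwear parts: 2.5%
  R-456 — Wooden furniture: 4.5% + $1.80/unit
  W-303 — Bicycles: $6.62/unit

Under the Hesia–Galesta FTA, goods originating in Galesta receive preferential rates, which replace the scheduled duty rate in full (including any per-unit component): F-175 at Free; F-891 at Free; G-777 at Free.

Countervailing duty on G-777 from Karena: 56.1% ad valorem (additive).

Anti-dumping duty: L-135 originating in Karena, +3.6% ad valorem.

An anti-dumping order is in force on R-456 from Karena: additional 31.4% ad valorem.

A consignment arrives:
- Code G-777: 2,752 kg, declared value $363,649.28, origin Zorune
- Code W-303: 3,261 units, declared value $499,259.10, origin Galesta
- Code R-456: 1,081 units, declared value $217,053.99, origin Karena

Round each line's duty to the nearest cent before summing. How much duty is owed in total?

$145,093.91

Line 1 (G-777, Zorune, 2,752 kg, $363,649.28):
Base rate for G-777 is 12%.
G-777 has an FTA preferential rate, but origin Zorune is not Galesta; base rate stands.
The additional-duty order on G-777 targets Karena, not Zorune; it does not apply.
Duty = $363,649.28 × 12% = $43,637.91.
Line 2 (W-303, Galesta, 3,261 units, $499,259.10):
Base rate for W-303 is $6.62/unit.
Origin Galesta is the FTA partner but W-303 is not on the preference list; base rate stands.
Duty = 3,261 × $6.62 = $21,587.82.
Line 3 (R-456, Karena, 1,081 units, $217,053.99):
Base rate for R-456 is 4.5% + $1.80/unit.
Additional duty on R-456 from Karena: +31.4%. Applied ad valorem rate: 4.5% + 31.4% = 35.9%.
Duty = $217,053.99 × 35.9% + 1,081 × $1.80 = $79,868.18.
Total = $43,637.91 + $21,587.82 + $79,868.18 = $145,093.91.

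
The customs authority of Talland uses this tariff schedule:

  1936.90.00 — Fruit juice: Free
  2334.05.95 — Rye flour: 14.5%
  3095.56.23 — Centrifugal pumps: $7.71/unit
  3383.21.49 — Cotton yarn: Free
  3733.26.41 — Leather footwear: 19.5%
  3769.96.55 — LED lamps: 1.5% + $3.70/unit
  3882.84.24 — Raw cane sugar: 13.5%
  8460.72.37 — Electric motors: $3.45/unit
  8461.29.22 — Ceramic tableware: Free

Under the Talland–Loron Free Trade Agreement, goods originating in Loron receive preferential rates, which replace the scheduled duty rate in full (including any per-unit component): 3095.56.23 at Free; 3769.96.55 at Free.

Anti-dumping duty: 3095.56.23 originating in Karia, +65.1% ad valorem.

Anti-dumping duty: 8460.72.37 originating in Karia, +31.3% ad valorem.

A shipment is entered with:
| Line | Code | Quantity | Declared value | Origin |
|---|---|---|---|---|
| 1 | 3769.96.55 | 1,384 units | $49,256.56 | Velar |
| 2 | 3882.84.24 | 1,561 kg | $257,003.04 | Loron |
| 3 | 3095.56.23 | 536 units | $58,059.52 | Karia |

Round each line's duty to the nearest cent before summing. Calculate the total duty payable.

Line 1 (3769.96.55, Velar, 1,384 units, $49,256.56):
Base rate for 3769.96.55 is 1.5% + $3.70/unit.
3769.96.55 has an FTA preferential rate, but origin Velar is not Loron; base rate stands.
Duty = $49,256.56 × 1.5% + 1,384 × $3.70 = $5,859.65.
Line 2 (3882.84.24, Loron, 1,561 kg, $257,003.04):
Base rate for 3882.84.24 is 13.5%.
Origin Loron is the FTA partner but 3882.84.24 is not on the preference list; base rate stands.
Duty = $257,003.04 × 13.5% = $34,695.41.
Line 3 (3095.56.23, Karia, 536 units, $58,059.52):
Base rate for 3095.56.23 is $7.71/unit.
3095.56.23 has an FTA preferential rate, but origin Karia is not Loron; base rate stands.
Additional duty on 3095.56.23 from Karia: +65.1% ad valorem. Applied ad valorem rate = 65.1%.
Duty = $58,059.52 × 65.1% + 536 × $7.71 = $41,929.31.
Total = $5,859.65 + $34,695.41 + $41,929.31 = $82,484.37.

$82,484.37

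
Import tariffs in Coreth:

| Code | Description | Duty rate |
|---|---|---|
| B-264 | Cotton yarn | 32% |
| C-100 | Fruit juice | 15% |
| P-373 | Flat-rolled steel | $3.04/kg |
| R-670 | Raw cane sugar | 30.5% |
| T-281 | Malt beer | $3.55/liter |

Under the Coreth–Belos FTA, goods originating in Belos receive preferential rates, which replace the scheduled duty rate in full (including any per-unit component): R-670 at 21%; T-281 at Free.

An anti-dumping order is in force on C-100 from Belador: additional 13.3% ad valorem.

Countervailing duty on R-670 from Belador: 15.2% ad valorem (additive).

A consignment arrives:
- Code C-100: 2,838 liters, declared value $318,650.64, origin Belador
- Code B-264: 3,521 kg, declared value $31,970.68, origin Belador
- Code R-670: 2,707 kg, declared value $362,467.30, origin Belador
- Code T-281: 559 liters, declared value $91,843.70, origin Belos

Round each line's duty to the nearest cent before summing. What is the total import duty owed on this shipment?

$266,056.31

Line 1 (C-100, Belador, 2,838 liters, $318,650.64):
Base rate for C-100 is 15%.
Additional duty on C-100 from Belador: +13.3%. Applied ad valorem rate: 15% + 13.3% = 28.3%.
Duty = $318,650.64 × 28.3% = $90,178.13.
Line 2 (B-264, Belador, 3,521 kg, $31,970.68):
Base rate for B-264 is 32%.
Duty = $31,970.68 × 32% = $10,230.62.
Line 3 (R-670, Belador, 2,707 kg, $362,467.30):
Base rate for R-670 is 30.5%.
R-670 has an FTA preferential rate, but origin Belador is not Belos; base rate stands.
Additional duty on R-670 from Belador: +15.2%. Applied ad valorem rate: 30.5% + 15.2% = 45.7%.
Duty = $362,467.30 × 45.7% = $165,647.56.
Line 4 (T-281, Belos, 559 liters, $91,843.70):
Base rate for T-281 is $3.55/liter.
Origin Belos qualifies under the Coreth–Belos agreement and T-281 is covered: preferential rate Free applies instead.
Duty = $91,843.70 × 0% = $0.00.
Total = $90,178.13 + $10,230.62 + $165,647.56 + $0.00 = $266,056.31.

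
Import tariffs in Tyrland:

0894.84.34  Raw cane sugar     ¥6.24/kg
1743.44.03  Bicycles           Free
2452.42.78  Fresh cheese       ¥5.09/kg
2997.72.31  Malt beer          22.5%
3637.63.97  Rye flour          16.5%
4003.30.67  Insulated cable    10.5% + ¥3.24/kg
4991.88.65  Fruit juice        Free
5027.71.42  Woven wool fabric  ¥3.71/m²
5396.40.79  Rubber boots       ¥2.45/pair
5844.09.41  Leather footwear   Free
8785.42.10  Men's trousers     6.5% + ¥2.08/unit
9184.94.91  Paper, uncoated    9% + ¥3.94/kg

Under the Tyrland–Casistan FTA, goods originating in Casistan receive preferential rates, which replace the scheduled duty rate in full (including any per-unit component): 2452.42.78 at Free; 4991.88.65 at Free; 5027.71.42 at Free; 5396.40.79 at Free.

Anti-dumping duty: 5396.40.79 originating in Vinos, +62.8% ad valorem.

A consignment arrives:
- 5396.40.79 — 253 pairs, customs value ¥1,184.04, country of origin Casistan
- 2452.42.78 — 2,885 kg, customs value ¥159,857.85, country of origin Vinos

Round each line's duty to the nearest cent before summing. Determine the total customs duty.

¥14,684.65

Line 1 (5396.40.79, Casistan, 253 pairs, ¥1,184.04):
Base rate for 5396.40.79 is ¥2.45/pair.
Origin Casistan qualifies under the Tyrland–Casistan agreement and 5396.40.79 is covered: preferential rate Free applies instead.
The additional-duty order on 5396.40.79 targets Vinos, not Casistan; it does not apply.
Duty = ¥1,184.04 × 0% = ¥0.00.
Line 2 (2452.42.78, Vinos, 2,885 kg, ¥159,857.85):
Base rate for 2452.42.78 is ¥5.09/kg.
2452.42.78 has an FTA preferential rate, but origin Vinos is not Casistan; base rate stands.
Duty = 2,885 × ¥5.09 = ¥14,684.65.
Total = ¥0.00 + ¥14,684.65 = ¥14,684.65.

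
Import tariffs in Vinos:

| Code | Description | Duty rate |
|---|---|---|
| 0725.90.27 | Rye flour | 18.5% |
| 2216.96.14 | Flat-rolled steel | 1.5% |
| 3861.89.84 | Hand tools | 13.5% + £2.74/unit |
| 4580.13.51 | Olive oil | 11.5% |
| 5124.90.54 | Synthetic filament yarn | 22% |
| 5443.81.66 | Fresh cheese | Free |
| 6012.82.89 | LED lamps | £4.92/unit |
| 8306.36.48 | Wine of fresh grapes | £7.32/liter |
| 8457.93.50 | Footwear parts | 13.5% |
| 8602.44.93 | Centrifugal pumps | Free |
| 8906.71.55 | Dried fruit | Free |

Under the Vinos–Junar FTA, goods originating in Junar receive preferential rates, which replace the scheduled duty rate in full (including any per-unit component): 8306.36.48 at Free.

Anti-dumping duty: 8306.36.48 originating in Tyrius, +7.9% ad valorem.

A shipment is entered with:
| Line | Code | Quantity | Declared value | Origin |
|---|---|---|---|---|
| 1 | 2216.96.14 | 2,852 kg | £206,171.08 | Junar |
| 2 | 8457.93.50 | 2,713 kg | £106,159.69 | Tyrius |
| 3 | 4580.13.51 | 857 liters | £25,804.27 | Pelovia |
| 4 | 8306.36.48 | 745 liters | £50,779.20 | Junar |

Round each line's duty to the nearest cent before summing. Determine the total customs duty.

£20,391.62

Line 1 (2216.96.14, Junar, 2,852 kg, £206,171.08):
Base rate for 2216.96.14 is 1.5%.
Origin Junar is the FTA partner but 2216.96.14 is not on the preference list; base rate stands.
Duty = £206,171.08 × 1.5% = £3,092.57.
Line 2 (8457.93.50, Tyrius, 2,713 kg, £106,159.69):
Base rate for 8457.93.50 is 13.5%.
Duty = £106,159.69 × 13.5% = £14,331.56.
Line 3 (4580.13.51, Pelovia, 857 liters, £25,804.27):
Base rate for 4580.13.51 is 11.5%.
Duty = £25,804.27 × 11.5% = £2,967.49.
Line 4 (8306.36.48, Junar, 745 liters, £50,779.20):
Base rate for 8306.36.48 is £7.32/liter.
Origin Junar qualifies under the Vinos–Junar agreement and 8306.36.48 is covered: preferential rate Free applies instead.
The additional-duty order on 8306.36.48 targets Tyrius, not Junar; it does not apply.
Duty = £50,779.20 × 0% = £0.00.
Total = £3,092.57 + £14,331.56 + £2,967.49 + £0.00 = £20,391.62.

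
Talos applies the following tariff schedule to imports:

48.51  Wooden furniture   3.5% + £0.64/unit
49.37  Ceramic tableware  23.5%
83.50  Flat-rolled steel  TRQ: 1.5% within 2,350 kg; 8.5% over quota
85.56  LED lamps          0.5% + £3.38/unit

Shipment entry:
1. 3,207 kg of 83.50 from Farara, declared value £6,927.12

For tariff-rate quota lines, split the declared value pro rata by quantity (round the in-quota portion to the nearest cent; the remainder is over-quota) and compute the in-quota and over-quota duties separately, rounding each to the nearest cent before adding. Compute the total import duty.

£233.49

Line 1 (83.50, Farara, 3,207 kg, £6,927.12):
Code 83.50 is under a tariff-rate quota (threshold 2,350 kg). In-quota: 2,350 kg at 1.5%; over-quota: 857 kg at 8.5%.
Pro-rata value split: in-quota = £6,927.12 × 2,350/3,207 = £5,076.00; over-quota = £6,927.12 − £5,076.00 = £1,851.12.
In-quota duty = £5,076.00 × 1.5% = £76.14. Over-quota duty = £1,851.12 × 8.5% = £157.35.
Line duty = £76.14 + £157.35 = £233.49.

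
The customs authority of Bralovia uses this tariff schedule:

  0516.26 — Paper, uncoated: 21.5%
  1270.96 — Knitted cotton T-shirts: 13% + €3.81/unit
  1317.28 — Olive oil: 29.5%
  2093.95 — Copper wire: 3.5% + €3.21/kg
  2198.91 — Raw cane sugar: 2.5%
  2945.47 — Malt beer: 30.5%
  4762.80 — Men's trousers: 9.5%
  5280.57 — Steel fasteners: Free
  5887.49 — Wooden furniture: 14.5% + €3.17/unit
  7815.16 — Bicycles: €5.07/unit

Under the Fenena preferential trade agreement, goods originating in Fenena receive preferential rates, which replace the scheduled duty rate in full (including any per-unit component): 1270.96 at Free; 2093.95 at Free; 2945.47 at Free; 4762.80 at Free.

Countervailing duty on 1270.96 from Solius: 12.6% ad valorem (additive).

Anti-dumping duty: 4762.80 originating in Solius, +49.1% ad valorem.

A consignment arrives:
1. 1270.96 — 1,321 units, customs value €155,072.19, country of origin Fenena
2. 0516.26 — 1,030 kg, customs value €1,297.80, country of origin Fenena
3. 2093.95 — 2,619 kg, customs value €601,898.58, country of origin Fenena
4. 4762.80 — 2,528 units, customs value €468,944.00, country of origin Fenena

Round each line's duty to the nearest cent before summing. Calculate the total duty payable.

€279.03

Line 1 (1270.96, Fenena, 1,321 units, €155,072.19):
Base rate for 1270.96 is 13% + €3.81/unit.
Origin Fenena qualifies under the Bralovia–Fenena agreement and 1270.96 is covered: preferential rate Free applies instead.
The additional-duty order on 1270.96 targets Solius, not Fenena; it does not apply.
Duty = €155,072.19 × 0% = €0.00.
Line 2 (0516.26, Fenena, 1,030 kg, €1,297.80):
Base rate for 0516.26 is 21.5%.
Origin Fenena is the FTA partner but 0516.26 is not on the preference list; base rate stands.
Duty = €1,297.80 × 21.5% = €279.03.
Line 3 (2093.95, Fenena, 2,619 kg, €601,898.58):
Base rate for 2093.95 is 3.5% + €3.21/kg.
Origin Fenena qualifies under the Bralovia–Fenena agreement and 2093.95 is covered: preferential rate Free applies instead.
Duty = €601,898.58 × 0% = €0.00.
Line 4 (4762.80, Fenena, 2,528 units, €468,944.00):
Base rate for 4762.80 is 9.5%.
Origin Fenena qualifies under the Bralovia–Fenena agreement and 4762.80 is covered: preferential rate Free applies instead.
The additional-duty order on 4762.80 targets Solius, not Fenena; it does not apply.
Duty = €468,944.00 × 0% = €0.00.
Total = €0.00 + €279.03 + €0.00 + €0.00 = €279.03.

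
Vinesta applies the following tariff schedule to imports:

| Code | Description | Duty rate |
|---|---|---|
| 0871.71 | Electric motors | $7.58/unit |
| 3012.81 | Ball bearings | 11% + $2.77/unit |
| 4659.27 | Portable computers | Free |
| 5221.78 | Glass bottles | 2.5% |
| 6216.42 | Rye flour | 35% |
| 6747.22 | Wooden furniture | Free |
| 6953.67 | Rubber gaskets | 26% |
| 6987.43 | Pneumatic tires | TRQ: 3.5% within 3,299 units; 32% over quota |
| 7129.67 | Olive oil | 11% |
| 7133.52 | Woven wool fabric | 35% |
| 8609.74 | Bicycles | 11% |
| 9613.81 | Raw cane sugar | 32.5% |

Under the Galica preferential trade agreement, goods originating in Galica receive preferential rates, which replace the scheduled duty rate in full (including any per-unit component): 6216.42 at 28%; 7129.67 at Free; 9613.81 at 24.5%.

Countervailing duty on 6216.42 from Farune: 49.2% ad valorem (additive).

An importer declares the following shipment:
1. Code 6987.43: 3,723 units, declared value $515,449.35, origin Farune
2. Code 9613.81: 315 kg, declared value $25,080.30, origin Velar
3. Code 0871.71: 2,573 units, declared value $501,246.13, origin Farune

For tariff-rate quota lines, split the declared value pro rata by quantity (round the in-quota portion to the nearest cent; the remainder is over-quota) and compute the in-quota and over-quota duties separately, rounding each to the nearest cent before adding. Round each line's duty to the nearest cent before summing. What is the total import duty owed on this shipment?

Line 1 (6987.43, Farune, 3,723 units, $515,449.35):
Code 6987.43 is under a tariff-rate quota (threshold 3,299 units). In-quota: 3,299 units at 3.5%; over-quota: 424 units at 32%.
Pro-rata value split: in-quota = $515,449.35 × 3,299/3,723 = $456,746.55; over-quota = $515,449.35 − $456,746.55 = $58,702.80.
In-quota duty = $456,746.55 × 3.5% = $15,986.13. Over-quota duty = $58,702.80 × 32% = $18,784.90.
Line duty = $15,986.13 + $18,784.90 = $34,771.03.
Line 2 (9613.81, Velar, 315 kg, $25,080.30):
Base rate for 9613.81 is 32.5%.
9613.81 has an FTA preferential rate, but origin Velar is not Galica; base rate stands.
Duty = $25,080.30 × 32.5% = $8,151.10.
Line 3 (0871.71, Farune, 2,573 units, $501,246.13):
Base rate for 0871.71 is $7.58/unit.
Duty = 2,573 × $7.58 = $19,503.34.
Total = $34,771.03 + $8,151.10 + $19,503.34 = $62,425.47.

$62,425.47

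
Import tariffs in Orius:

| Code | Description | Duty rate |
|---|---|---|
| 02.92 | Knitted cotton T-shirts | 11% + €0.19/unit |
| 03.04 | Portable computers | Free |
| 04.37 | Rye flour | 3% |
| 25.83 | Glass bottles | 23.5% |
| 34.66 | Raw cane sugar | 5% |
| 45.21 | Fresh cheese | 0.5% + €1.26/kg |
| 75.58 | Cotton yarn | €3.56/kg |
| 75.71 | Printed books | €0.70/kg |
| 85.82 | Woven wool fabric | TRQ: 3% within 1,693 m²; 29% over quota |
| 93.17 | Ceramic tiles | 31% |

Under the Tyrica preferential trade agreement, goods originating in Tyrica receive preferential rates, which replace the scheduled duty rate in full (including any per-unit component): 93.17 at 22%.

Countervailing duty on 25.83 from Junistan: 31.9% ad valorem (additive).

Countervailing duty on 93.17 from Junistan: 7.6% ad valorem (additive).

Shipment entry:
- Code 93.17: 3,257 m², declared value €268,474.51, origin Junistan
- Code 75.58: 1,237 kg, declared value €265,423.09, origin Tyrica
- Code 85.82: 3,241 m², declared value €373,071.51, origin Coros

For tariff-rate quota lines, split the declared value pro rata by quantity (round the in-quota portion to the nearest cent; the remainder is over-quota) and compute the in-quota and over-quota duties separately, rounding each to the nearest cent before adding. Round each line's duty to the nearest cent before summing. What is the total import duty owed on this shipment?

€165,556.50

Line 1 (93.17, Junistan, 3,257 m², €268,474.51):
Base rate for 93.17 is 31%.
93.17 has an FTA preferential rate, but origin Junistan is not Tyrica; base rate stands.
Additional duty on 93.17 from Junistan: +7.6%. Applied ad valorem rate: 31% + 7.6% = 38.6%.
Duty = €268,474.51 × 38.6% = €103,631.16.
Line 2 (75.58, Tyrica, 1,237 kg, €265,423.09):
Base rate for 75.58 is €3.56/kg.
Origin Tyrica is the FTA partner but 75.58 is not on the preference list; base rate stands.
Duty = 1,237 × €3.56 = €4,403.72.
Line 3 (85.82, Coros, 3,241 m², €373,071.51):
Code 85.82 is under a tariff-rate quota (threshold 1,693 m²). In-quota: 1,693 m² at 3%; over-quota: 1,548 m² at 29%.
Pro-rata value split: in-quota = €373,071.51 × 1,693/3,241 = €194,881.23; over-quota = €373,071.51 − €194,881.23 = €178,190.28.
In-quota duty = €194,881.23 × 3% = €5,846.44. Over-quota duty = €178,190.28 × 29% = €51,675.18.
Line duty = €5,846.44 + €51,675.18 = €57,521.62.
Total = €103,631.16 + €4,403.72 + €57,521.62 = €165,556.50.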